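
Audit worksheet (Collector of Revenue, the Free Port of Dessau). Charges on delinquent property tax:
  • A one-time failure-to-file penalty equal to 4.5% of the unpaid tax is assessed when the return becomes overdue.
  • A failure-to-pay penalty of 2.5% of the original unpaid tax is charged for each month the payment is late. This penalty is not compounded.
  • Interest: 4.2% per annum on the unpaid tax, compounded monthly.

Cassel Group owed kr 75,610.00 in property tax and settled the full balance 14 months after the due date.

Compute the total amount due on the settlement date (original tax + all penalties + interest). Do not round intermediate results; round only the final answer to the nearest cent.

Failure-to-file penalty: 4.5% × kr 75,610.00 = kr 3,402.45
Failure-to-pay penalty = 2.5% × kr 75,610.00 × 14 mo = kr 26,463.50
Interest (4.2%/yr ÷ 12 = 0.35%/month): kr 75,610.00 × ((1 + 0.0035)^14 − 1) = kr 3,790.3677…
Total = kr 75,610.00 + kr 29,865.9500 + kr 3,790.3677… = kr 109,266.32

kr 109,266.32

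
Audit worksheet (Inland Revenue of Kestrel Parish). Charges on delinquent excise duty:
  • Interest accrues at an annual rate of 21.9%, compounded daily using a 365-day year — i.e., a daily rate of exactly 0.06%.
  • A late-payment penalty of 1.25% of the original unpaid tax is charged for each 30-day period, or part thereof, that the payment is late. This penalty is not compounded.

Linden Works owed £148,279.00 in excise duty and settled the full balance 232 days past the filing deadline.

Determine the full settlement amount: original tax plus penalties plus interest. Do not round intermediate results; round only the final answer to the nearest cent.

£185,245.84

Penalty periods: ⌈232/30⌉ = 8; penalty = 8 × 1.25% × £148,279.00 = £14,827.90
Interest: £148,279.00 × ((1 + 0.0006)^232 − 1) = £148,279.00 × 0.14930597… = £22,138.9401…
Total = £148,279.00 + £14,827.9000 + £22,138.9401… = £185,245.84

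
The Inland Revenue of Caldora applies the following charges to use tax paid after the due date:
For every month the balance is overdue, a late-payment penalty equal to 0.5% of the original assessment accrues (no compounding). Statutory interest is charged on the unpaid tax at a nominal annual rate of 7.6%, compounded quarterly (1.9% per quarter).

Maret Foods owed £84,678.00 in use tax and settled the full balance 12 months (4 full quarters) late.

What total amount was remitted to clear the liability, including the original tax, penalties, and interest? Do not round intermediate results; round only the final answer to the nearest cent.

Late-payment penalty = 0.5% × £84,678.00 × 12 mo = £5,080.68
Interest: £84,678.00 × ((1 + 0.019)^4 − 1) = £84,678.00 × 0.0781936… = £6,621.2748…
Total = £84,678.00 + £5,080.6800 + £6,621.2748… = £96,379.95

£96,379.95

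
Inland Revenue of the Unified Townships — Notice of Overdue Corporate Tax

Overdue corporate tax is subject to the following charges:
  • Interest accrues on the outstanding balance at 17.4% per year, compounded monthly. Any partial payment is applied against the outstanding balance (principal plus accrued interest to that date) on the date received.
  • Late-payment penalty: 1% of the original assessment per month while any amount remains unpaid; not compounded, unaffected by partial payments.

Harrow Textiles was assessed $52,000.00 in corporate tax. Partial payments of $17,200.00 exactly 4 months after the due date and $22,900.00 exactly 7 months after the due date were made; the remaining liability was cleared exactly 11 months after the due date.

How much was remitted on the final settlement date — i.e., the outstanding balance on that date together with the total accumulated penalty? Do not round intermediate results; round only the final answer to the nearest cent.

$23,361.27

Monthly rate = 17.4% ÷ 12 = 1.45%
Balance at month 4: $52,000.0000 × (1 + 0.0145)^4 = $55,082.2344…
After $17,200.00 payment: $55,082.2344… − $17,200.00 = $37,882.2344…
Balance at month 7: $37,882.2344… × (1 + 0.0145)^3 = $39,554.1213…
After $22,900.00 payment: $39,554.1213… − $22,900.00 = $16,654.1213…
Balance at month 11: $16,654.1213… × (1 + 0.0145)^4 = $17,641.2734…
Penalty: 11 × 1% × $52,000.00 = $5,720.00
Final settlement = outstanding balance + penalty = $17,641.2734… + $5,720.00 = $23,361.27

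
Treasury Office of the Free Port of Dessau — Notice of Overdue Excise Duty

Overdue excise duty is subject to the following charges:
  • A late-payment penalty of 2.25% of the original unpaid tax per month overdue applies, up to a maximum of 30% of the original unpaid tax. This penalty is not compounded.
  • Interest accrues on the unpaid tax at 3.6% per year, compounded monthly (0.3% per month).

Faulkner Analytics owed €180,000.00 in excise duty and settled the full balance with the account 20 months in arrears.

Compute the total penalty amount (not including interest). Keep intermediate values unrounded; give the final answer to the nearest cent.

€54,000.00

Penalty (uncapped): 20 × 2.25% × €180,000.00 = €81,000.00; cap = 30% × €180,000.00 = €54,000.00 → penalty = €54,000.00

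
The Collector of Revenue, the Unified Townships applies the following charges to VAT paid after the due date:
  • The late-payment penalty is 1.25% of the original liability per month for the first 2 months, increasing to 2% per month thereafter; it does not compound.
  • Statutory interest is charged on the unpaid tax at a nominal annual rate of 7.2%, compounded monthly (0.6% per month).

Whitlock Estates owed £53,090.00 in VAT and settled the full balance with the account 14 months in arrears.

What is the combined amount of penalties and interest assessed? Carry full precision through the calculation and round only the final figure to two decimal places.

£18,706.58

Penalty, months 1–2: 2 × 1.25% × £53,090.00 = £1,327.25
Penalty, months 3–14: 12 × 2% × £53,090.00 = £12,741.60
Interest: £53,090.00 × ((1 + 0.006)^14 − 1) = £53,090.00 × 0.0873559… = £4,637.7267…
Penalties + interest = £14,068.8500 + £4,637.7267… = £18,706.58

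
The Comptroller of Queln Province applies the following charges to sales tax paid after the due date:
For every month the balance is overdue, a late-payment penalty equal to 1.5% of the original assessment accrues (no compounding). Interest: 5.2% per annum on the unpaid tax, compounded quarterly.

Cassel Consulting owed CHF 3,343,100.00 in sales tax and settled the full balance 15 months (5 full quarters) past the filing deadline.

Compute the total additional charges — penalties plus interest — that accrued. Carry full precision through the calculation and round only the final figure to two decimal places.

Late-payment penalty = 1.5% × CHF 3,343,100.00 × 15 mo = CHF 752,197.50
Interest (5.2%/yr ÷ 4 = 1.3%/quarter): CHF 3,343,100.00 × ((1 + 0.013)^5 − 1) = CHF 223,025.2656…
Penalties + interest = CHF 752,197.5000 + CHF 223,025.2656… = CHF 975,222.77

CHF 975,222.77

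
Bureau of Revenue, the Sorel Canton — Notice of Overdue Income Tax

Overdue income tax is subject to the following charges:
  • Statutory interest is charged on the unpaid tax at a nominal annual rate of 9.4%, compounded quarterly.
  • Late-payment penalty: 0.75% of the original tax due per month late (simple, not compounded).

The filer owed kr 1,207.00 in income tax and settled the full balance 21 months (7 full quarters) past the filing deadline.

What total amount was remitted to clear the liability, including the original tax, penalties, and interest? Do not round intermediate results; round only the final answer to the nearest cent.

kr 1,610.21

Late-payment penalty = 0.75% × kr 1,207.00 × 21 mo = kr 190.10…
Interest (9.4%/yr ÷ 4 = 2.35%/quarter): kr 1,207.00 × ((1 + 0.0235)^7 − 1) = kr 213.1107…
Total = kr 1,207.00 + kr 190.1025 + kr 213.1107… = kr 1,610.21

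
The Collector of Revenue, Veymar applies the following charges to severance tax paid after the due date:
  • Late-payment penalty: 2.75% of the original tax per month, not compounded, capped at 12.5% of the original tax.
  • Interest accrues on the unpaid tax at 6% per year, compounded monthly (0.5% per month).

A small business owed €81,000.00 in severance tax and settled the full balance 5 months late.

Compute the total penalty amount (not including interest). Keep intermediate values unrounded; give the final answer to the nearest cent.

€10,125.00

Penalty (uncapped): 5 × 2.75% × €81,000.00 = €11,137.50; cap = 12.5% × €81,000.00 = €10,125.00 → penalty = €10,125.00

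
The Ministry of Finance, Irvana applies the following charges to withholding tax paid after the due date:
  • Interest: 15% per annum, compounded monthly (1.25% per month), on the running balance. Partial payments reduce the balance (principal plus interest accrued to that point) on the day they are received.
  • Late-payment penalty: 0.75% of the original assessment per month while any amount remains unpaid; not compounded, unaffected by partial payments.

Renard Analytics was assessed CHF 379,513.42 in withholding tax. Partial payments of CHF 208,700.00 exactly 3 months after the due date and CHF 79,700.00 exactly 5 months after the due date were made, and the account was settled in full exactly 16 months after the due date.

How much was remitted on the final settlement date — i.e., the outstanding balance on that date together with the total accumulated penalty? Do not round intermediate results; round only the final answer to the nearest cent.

CHF 171,858.47

Balance at month 3: CHF 379,513.4200 × (1 + 0.0125)^3 = CHF 393,923.8114…
After CHF 208,700.00 payment: CHF 393,923.8114… − CHF 208,700.00 = CHF 185,223.8114…
Balance at month 5: CHF 185,223.8114… × (1 + 0.0125)^2 = CHF 189,883.3479…
After CHF 79,700.00 payment: CHF 189,883.3479… − CHF 79,700.00 = CHF 110,183.3479…
Balance at month 16: CHF 110,183.3479… × (1 + 0.0125)^11 = CHF 126,316.8581…
Penalty: 16 × 0.75% × CHF 379,513.42 = CHF 45,541.61…
Final settlement = outstanding balance + penalty = CHF 126,316.8581… + CHF 45,541.61… = CHF 171,858.47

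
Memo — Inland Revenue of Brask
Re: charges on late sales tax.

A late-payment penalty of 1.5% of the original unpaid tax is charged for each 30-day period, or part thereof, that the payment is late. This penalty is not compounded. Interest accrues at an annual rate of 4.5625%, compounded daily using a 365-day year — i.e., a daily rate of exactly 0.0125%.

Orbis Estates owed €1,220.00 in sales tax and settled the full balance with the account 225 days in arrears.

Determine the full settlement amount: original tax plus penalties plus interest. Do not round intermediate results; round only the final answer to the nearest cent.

€1,401.20

Penalty periods: ⌈225/30⌉ = 8; penalty = 8 × 1.5% × €1,220.00 = €146.40
Interest: €1,220.00 × ((1 + 0.000125)^225 − 1) = €1,220.00 × 0.02852243… = €34.7974…
Total = €1,220.00 + €146.4000 + €34.7974… = €1,401.20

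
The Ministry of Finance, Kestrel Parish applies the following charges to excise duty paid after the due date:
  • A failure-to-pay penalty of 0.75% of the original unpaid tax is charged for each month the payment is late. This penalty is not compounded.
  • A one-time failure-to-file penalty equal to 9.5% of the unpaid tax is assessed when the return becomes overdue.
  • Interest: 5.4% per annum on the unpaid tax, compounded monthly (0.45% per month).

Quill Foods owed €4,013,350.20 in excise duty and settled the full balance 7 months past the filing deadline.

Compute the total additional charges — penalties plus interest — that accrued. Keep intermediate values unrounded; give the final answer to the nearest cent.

€720,109.22

Failure-to-file penalty: 9.5% × €4,013,350.20 = €381,268.27…
Failure-to-pay penalty = 0.75% × €4,013,350.20 × 7 mo = €210,700.89…
Interest: €4,013,350.20 × ((1 + 0.0045)^7 − 1) = €4,013,350.20 × 0.0319285… = €128,140.0663…
Penalties + interest = €591,969.1545 + €128,140.0663… = €720,109.22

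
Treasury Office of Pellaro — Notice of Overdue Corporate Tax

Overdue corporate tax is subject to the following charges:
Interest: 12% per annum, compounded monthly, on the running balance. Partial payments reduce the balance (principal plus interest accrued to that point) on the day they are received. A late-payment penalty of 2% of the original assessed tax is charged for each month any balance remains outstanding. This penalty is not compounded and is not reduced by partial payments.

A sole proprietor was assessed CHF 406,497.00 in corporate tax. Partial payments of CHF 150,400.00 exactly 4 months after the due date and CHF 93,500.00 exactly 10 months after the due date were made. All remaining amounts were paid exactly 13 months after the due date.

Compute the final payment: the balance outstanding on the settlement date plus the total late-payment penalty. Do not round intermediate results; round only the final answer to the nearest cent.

CHF 307,497.32

Monthly rate = 12% ÷ 12 = 1%
Balance at month 4: CHF 406,497.0000 × (1 + 0.01)^4 = CHF 423,002.4083…
After CHF 150,400.00 payment: CHF 423,002.4083… − CHF 150,400.00 = CHF 272,602.4083…
Balance at month 10: CHF 272,602.4083… × (1 + 0.01)^6 = CHF 289,372.9495…
After CHF 93,500.00 payment: CHF 289,372.9495… − CHF 93,500.00 = CHF 195,872.9495…
Balance at month 13: CHF 195,872.9495… × (1 + 0.01)^3 = CHF 201,808.0957…
Penalty: 13 × 2% × CHF 406,497.00 = CHF 105,689.22
Final settlement = outstanding balance + penalty = CHF 201,808.0957… + CHF 105,689.22 = CHF 307,497.32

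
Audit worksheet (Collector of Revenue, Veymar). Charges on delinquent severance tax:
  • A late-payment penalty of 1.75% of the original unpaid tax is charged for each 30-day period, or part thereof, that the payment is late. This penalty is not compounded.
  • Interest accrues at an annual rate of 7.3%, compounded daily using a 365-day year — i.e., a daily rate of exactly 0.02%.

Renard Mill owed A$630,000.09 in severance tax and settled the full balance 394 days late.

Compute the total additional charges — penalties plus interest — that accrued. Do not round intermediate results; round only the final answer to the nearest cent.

Penalty periods: ⌈394/30⌉ = 14; penalty = 14 × 1.75% × A$630,000.09 = A$154,350.02…
Interest: A$630,000.09 × ((1 + 0.0002)^394 − 1) = A$630,000.09 × 0.08197938… = A$51,647.0155…
Penalties + interest = A$154,350.0221… + A$51,647.0155… = A$205,997.04

A$205,997.04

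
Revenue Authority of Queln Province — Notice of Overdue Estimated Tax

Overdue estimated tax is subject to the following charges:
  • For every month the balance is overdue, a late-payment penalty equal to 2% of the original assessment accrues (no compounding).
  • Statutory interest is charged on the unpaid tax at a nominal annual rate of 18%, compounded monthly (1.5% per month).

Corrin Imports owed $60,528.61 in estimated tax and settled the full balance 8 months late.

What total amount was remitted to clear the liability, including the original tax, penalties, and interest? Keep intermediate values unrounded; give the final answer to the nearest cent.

$77,869.61

Late-payment penalty: 8 × 2% × $60,528.61 = $9,684.58…
Interest: $60,528.61 × ((1 + 0.015)^8 − 1) = $60,528.61 × 0.1264926… = $7,656.4204…
Total = $60,528.61 + $9,684.5776 + $7,656.4204… = $77,869.61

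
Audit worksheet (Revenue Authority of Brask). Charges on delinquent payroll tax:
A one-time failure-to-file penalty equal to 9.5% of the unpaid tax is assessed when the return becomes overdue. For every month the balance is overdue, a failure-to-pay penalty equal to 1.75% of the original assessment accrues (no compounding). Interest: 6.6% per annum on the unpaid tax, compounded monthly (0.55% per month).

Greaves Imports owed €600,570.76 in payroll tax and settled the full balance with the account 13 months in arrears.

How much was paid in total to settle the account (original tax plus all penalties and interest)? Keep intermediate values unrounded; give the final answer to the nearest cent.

Failure-to-file penalty: 9.5% × €600,570.76 = €57,054.22…
Failure-to-pay penalty: 13 × 1.75% × €600,570.76 = €136,629.85…
Interest: €600,570.76 × ((1 + 0.0055)^13 − 1) = €600,570.76 × 0.0739077… = €44,386.8300…
Total = €600,570.76 + €193,684.0701 + €44,386.8300… = €838,641.66

€838,641.66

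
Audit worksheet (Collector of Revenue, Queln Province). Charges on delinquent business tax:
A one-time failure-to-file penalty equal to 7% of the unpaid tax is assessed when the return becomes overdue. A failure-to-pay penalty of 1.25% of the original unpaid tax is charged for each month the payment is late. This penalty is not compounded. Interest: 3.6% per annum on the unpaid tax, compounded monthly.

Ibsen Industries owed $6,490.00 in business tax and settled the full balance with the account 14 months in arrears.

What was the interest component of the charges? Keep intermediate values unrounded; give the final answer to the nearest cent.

Interest (3.6%/yr ÷ 12 = 0.3%/month): $6,490.00 × ((1 + 0.003)^14 − 1) = $277.9596…

$277.96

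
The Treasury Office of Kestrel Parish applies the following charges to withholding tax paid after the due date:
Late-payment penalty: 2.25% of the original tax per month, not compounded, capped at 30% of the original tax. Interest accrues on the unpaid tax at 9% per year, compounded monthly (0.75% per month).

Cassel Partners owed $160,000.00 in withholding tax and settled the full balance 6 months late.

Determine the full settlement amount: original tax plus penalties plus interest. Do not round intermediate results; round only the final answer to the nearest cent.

Penalty: 6 × 2.25% × $160,000.00 = $21,600.00 (below the 30% cap of $48,000.00)
Interest: $160,000.00 × ((1 + 0.0075)^6 − 1) = $160,000.00 × 0.0458522… = $7,336.3576…
Total = $160,000.00 + $21,600.0000 + $7,336.3576… = $188,936.36

$188,936.36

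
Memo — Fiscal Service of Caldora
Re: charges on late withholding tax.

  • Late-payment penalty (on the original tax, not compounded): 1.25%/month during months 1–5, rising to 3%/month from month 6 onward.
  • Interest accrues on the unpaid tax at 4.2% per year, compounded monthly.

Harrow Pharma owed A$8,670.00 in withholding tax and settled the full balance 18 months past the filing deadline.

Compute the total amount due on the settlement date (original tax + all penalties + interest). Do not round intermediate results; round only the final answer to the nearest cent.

A$13,155.94

Penalty, months 1–5: 5 × 1.25% × A$8,670.00 = A$541.88…
Penalty, months 6–18: 13 × 3% × A$8,670.00 = A$3,381.30
Interest (4.2%/yr ÷ 12 = 0.35%/month): A$8,670.00 × ((1 + 0.0035)^18 − 1) = A$562.7671…
Total = A$8,670.00 + A$3,923.1750 + A$562.7671… = A$13,155.94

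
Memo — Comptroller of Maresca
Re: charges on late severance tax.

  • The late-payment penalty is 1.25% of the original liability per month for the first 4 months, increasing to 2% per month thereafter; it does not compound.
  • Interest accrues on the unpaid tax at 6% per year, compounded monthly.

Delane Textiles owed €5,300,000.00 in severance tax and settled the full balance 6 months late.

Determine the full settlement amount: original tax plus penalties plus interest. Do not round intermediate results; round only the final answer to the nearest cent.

Penalty, months 1–4: 4 × 1.25% × €5,300,000.00 = €265,000.00
Penalty, months 5–6: 2 × 2% × €5,300,000.00 = €212,000.00
Interest (6%/yr ÷ 12 = 0.5%/month): €5,300,000.00 × ((1 + 0.005)^6 − 1) = €161,000.7998…
Total = €5,300,000.00 + €477,000.0000 + €161,000.7998… = €5,938,000.80

€5,938,000.80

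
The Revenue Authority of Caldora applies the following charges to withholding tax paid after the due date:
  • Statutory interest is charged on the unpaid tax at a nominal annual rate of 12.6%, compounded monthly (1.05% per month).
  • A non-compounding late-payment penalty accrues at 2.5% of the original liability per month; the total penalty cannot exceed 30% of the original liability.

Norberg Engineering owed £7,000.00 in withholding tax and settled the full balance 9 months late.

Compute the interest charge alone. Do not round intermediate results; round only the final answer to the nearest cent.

Interest: £7,000.00 × ((1 + 0.0105)^9 − 1) = £7,000.00 × 0.0985678… = £689.9745…

£689.97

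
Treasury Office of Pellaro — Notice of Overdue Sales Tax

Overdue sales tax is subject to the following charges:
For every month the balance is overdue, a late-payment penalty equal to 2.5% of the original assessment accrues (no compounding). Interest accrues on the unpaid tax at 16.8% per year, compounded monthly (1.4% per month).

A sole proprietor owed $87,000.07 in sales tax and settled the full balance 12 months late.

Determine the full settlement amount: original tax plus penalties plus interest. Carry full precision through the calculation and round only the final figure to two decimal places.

$128,895.75

Late-payment penalty = 2.5% × $87,000.07 × 12 mo = $26,100.02…
Interest: $87,000.07 × ((1 + 0.014)^12 − 1) = $87,000.07 × 0.1815591… = $15,795.6569…
Total = $87,000.07 + $26,100.0210 + $15,795.6569… = $128,895.75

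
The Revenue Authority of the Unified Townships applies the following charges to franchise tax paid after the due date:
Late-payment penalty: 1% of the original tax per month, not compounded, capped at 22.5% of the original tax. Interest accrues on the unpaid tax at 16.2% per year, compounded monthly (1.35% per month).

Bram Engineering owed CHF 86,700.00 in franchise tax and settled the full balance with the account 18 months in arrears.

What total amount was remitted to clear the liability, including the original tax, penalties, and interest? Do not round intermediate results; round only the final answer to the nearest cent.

Penalty: 18 × 1% × CHF 86,700.00 = CHF 15,606.00 (below the 22.5% cap of CHF 19,507.50)
Interest: CHF 86,700.00 × ((1 + 0.0135)^18 − 1) = CHF 86,700.00 × 0.2729975… = CHF 23,668.8842…
Total = CHF 86,700.00 + CHF 15,606.0000 + CHF 23,668.8842… = CHF 125,974.88

CHF 125,974.88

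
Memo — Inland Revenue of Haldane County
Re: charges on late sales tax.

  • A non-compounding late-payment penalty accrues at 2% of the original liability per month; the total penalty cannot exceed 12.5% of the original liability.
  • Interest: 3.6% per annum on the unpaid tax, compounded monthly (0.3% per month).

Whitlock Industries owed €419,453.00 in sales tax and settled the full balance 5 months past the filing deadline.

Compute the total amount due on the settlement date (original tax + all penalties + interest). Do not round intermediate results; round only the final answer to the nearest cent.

€467,727.96

Penalty: 5 × 2% × €419,453.00 = €41,945.30 (below the 12.5% cap of €52,431.63…)
Interest: €419,453.00 × ((1 + 0.003)^5 − 1) = €419,453.00 × 0.0150903… = €6,329.6592…
Total = €419,453.00 + €41,945.3000 + €6,329.6592… = €467,727.96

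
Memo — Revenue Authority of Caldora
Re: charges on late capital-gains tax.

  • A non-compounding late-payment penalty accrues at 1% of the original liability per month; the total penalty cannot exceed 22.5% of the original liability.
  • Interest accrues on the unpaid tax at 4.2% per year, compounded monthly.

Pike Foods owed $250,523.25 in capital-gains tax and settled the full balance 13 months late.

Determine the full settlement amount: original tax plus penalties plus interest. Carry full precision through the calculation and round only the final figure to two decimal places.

Penalty: 13 × 1% × $250,523.25 = $32,568.02… (below the 22.5% cap of $56,367.73…)
Interest (4.2%/yr ÷ 12 = 0.35%/month): $250,523.25 × ((1 + 0.0035)^13 − 1) = $11,641.2819…
Total = $250,523.25 + $32,568.0225 + $11,641.2819… = $294,732.55

$294,732.55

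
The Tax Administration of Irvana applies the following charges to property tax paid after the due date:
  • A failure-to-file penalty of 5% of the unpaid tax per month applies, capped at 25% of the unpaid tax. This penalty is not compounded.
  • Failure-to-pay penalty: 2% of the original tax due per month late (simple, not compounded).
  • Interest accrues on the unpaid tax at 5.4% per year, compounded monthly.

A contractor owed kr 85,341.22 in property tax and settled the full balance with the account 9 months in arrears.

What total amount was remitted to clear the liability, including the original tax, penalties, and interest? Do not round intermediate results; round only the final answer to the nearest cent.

kr 125,557.14

Failure-to-file: 9 × 5% × kr 85,341.22 = kr 38,403.55…, capped at 25% × kr 85,341.22 = kr 21,335.31…
Failure-to-pay penalty = 2% × kr 85,341.22 × 9 mo = kr 15,361.42…
Interest (5.4%/yr ÷ 12 = 0.45%/month): kr 85,341.22 × ((1 + 0.0045)^9 − 1) = kr 3,519.1908…
Total = kr 85,341.22 + kr 36,696.7246 + kr 3,519.1908… = kr 125,557.14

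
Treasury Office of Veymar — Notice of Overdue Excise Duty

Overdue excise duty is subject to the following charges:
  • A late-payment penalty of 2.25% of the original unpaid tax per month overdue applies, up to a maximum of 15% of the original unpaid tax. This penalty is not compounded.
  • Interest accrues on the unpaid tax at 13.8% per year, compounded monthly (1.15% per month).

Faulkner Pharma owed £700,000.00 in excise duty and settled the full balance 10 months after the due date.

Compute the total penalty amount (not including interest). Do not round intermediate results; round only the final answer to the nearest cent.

Penalty (uncapped): 10 × 2.25% × £700,000.00 = £157,500.00; cap = 15% × £700,000.00 = £105,000.00 → penalty = £105,000.00

£105,000.00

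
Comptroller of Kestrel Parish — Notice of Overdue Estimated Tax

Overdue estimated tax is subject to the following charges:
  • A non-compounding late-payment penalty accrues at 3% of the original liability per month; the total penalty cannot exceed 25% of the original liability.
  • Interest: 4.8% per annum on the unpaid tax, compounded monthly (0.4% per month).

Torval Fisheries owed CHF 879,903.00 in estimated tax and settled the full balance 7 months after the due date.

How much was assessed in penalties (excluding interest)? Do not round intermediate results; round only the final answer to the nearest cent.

Penalty: 7 × 3% × CHF 879,903.00 = CHF 184,779.63 (below the 25% cap of CHF 219,975.75)

CHF 184,779.63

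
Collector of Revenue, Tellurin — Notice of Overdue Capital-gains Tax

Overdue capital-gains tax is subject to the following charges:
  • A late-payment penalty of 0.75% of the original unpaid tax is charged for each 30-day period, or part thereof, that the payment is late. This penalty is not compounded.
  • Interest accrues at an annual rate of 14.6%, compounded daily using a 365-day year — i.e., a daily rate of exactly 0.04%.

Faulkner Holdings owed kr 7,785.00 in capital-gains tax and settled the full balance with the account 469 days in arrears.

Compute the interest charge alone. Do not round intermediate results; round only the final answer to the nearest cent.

kr 1,606.09

Interest: kr 7,785.00 × ((1 + 0.0004)^469 − 1) = kr 7,785.00 × 0.20630563… = kr 1,606.0893…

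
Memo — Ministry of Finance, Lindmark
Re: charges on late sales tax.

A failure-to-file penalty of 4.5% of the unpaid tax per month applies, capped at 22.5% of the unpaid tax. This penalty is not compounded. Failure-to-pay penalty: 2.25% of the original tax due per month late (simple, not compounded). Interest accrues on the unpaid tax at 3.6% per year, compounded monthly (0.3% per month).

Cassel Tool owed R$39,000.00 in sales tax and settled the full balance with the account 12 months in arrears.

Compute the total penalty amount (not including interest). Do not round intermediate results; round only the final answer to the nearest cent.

R$19,305.00

Failure-to-file: 12 × 4.5% × R$39,000.00 = R$21,060.00, capped at 22.5% × R$39,000.00 = R$8,775.00
Failure-to-pay penalty = 2.25% × R$39,000.00 × 12 mo = R$10,530.00
Total penalty = R$8,775.00 + R$10,530.00 = R$19,305.00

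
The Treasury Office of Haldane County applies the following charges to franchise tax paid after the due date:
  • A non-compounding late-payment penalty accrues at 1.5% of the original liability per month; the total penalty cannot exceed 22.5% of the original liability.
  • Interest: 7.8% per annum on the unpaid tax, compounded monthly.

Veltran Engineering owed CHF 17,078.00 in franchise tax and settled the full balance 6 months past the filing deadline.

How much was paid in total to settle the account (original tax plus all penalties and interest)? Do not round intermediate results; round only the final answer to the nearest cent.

CHF 19,291.98

Penalty: 6 × 1.5% × CHF 17,078.00 = CHF 1,537.02 (below the 22.5% cap of CHF 3,842.55)
Interest (7.8%/yr ÷ 12 = 0.65%/month): CHF 17,078.00 × ((1 + 0.0065)^6 − 1) = CHF 676.9594…
Total = CHF 17,078.00 + CHF 1,537.0200 + CHF 676.9594… = CHF 19,291.98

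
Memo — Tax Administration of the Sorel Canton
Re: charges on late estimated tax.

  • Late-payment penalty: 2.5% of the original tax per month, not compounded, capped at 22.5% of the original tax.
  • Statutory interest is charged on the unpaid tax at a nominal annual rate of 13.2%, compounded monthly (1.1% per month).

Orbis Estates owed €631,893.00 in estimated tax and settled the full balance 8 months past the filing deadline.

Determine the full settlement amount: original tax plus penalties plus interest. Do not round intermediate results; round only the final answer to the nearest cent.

€816,066.79

Penalty: 8 × 2.5% × €631,893.00 = €126,378.60 (below the 22.5% cap of €142,175.93…)
Interest: €631,893.00 × ((1 + 0.011)^8 − 1) = €631,893.00 × 0.0914636… = €57,795.1896…
Total = €631,893.00 + €126,378.6000 + €57,795.1896… = €816,066.79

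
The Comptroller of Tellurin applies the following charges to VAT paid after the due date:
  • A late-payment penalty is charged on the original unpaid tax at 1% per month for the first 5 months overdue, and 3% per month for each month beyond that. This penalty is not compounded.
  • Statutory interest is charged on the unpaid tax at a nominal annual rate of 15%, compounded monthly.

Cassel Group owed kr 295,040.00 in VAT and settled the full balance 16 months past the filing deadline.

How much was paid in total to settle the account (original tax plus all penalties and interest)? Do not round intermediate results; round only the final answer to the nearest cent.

Penalty, months 1–5: 5 × 1% × kr 295,040.00 = kr 14,752.00
Penalty, months 6–16: 11 × 3% × kr 295,040.00 = kr 97,363.20
Interest (15%/yr ÷ 12 = 1.25%/month): kr 295,040.00 × ((1 + 0.0125)^16 − 1) = kr 64,876.2122…
Total = kr 295,040.00 + kr 112,115.2000 + kr 64,876.2122… = kr 472,031.41

kr 472,031.41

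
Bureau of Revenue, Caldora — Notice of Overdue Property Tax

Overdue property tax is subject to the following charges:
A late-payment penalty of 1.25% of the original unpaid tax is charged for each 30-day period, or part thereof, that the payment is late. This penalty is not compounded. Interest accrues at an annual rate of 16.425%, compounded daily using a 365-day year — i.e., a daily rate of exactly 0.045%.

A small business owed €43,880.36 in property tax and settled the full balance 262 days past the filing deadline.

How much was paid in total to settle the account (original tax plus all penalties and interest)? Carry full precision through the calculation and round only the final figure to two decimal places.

Penalty periods: ⌈262/30⌉ = 9; penalty = 9 × 1.25% × €43,880.36 = €4,936.54…
Interest: €43,880.36 × ((1 + 0.00045)^262 − 1) = €43,880.36 × 0.12510176… = €5,489.5100…
Total = €43,880.36 + €4,936.5405 + €5,489.5100… = €54,306.41

€54,306.41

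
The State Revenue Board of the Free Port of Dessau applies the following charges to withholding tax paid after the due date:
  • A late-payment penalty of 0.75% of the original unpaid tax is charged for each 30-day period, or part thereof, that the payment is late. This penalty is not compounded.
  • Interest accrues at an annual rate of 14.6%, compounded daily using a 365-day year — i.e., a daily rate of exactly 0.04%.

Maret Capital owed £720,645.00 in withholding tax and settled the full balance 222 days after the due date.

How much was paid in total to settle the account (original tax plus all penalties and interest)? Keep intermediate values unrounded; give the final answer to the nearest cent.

£830,790.30

Penalty periods: ⌈222/30⌉ = 8; penalty = 8 × 0.75% × £720,645.00 = £43,238.70
Interest: £720,645.00 × ((1 + 0.0004)^222 − 1) = £720,645.00 × 0.09284266… = £66,906.5974…
Total = £720,645.00 + £43,238.7000 + £66,906.5974… = £830,790.30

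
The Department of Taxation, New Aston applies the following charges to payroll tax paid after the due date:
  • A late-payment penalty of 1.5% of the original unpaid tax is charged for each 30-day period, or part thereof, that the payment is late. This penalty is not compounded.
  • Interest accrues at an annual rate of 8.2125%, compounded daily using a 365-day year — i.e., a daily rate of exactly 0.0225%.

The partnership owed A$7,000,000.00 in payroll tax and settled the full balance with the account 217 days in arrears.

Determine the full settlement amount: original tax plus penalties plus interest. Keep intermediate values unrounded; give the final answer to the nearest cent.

A$8,190,215.68

Penalty periods: ⌈217/30⌉ = 8; penalty = 8 × 1.5% × A$7,000,000.00 = A$840,000.00
Interest: A$7,000,000.00 × ((1 + 0.000225)^217 − 1) = A$7,000,000.00 × 0.05003081… = A$350,215.6804…
Total = A$7,000,000.00 + A$840,000.0000 + A$350,215.6804… = A$8,190,215.68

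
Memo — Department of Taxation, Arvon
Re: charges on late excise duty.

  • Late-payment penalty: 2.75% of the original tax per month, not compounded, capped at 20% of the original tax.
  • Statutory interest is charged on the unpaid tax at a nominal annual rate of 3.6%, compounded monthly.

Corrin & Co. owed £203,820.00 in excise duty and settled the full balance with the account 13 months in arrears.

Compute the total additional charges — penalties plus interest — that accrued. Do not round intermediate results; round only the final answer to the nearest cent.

£48,857.65

Penalty (uncapped): 13 × 2.75% × £203,820.00 = £72,865.65; cap = 20% × £203,820.00 = £40,764.00 → penalty = £40,764.00
Interest (3.6%/yr ÷ 12 = 0.3%/month): £203,820.00 × ((1 + 0.003)^13 − 1) = £8,093.6474…
Penalties + interest = £40,764.0000 + £8,093.6474… = £48,857.65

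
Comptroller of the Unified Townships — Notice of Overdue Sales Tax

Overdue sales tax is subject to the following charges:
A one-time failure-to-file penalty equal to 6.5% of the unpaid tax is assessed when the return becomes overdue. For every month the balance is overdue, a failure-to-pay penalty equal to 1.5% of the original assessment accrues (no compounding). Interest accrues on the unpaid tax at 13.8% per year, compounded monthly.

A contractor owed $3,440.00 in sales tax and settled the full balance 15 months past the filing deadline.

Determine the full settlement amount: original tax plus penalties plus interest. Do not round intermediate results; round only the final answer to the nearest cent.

Failure-to-file penalty: 6.5% × $3,440.00 = $223.60
Failure-to-pay penalty = 1.5% × $3,440.00 × 15 mo = $774.00
Interest (13.8%/yr ÷ 12 = 1.15%/month): $3,440.00 × ((1 + 0.0115)^15 − 1) = $643.6334…
Total = $3,440.00 + $997.6000 + $643.6334… = $5,081.23

$5,081.23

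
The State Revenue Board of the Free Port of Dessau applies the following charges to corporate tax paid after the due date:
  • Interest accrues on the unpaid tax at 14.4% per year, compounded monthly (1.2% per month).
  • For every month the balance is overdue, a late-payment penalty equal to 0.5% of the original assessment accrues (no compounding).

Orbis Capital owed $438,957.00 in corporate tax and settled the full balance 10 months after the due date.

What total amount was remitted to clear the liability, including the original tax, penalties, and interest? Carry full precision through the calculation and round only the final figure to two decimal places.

Late-payment penalty: 10 × 0.5% × $438,957.00 = $21,947.85
Interest: $438,957.00 × ((1 + 0.012)^10 − 1) = $438,957.00 × 0.1266918… = $55,612.2428…
Total = $438,957.00 + $21,947.8500 + $55,612.2428… = $516,517.09

$516,517.09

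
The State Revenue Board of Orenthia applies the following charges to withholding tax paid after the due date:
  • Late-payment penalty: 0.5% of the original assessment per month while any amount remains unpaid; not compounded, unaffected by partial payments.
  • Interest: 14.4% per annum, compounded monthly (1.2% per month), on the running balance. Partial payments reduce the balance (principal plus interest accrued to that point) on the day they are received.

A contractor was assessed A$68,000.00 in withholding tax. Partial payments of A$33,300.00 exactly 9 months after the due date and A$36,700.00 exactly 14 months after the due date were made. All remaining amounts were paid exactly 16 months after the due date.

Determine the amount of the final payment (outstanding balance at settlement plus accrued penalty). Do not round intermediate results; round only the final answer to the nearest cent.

A$13,953.46

Balance at month 9: A$68,000.0000 × (1 + 0.012)^9 = A$75,706.5622…
After A$33,300.00 payment: A$75,706.5622… − A$33,300.00 = A$42,406.5622…
Balance at month 14: A$42,406.5622… × (1 + 0.012)^5 = A$45,012.7585…
After A$36,700.00 payment: A$45,012.7585… − A$36,700.00 = A$8,312.7585…
Balance at month 16: A$8,312.7585… × (1 + 0.012)^2 = A$8,513.4618…
Penalty: 16 × 0.5% × A$68,000.00 = A$5,440.00
Final settlement = outstanding balance + penalty = A$8,513.4618… + A$5,440.00 = A$13,953.46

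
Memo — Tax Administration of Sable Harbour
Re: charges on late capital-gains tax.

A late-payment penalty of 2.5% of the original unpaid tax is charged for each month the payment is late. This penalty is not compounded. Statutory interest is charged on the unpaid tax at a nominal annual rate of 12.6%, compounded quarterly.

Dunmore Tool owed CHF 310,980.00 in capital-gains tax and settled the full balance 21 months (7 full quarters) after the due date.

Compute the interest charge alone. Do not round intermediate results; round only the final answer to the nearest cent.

CHF 75,402.18

Interest (12.6%/yr ÷ 4 = 3.15%/quarter): CHF 310,980.00 × ((1 + 0.0315)^7 − 1) = CHF 75,402.1772…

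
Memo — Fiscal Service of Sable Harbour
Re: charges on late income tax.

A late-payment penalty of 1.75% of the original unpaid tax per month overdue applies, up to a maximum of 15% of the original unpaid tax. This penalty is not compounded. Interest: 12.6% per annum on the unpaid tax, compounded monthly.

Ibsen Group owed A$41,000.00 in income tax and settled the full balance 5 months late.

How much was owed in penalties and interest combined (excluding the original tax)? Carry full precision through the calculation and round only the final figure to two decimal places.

Penalty: 5 × 1.75% × A$41,000.00 = A$3,587.50 (below the 15% cap of A$6,150.00)
Interest (12.6%/yr ÷ 12 = 1.05%/month): A$41,000.00 × ((1 + 0.0105)^5 − 1) = A$2,198.1796…
Penalties + interest = A$3,587.5000 + A$2,198.1796… = A$5,785.68

A$5,785.68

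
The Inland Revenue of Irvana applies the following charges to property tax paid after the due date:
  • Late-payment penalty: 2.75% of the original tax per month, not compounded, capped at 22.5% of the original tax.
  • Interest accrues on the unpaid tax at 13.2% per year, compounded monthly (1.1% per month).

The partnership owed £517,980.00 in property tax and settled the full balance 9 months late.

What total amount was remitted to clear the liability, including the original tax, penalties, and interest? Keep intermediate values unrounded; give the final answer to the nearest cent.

£688,120.72

Penalty (uncapped): 9 × 2.75% × £517,980.00 = £128,200.05; cap = 22.5% × £517,980.00 = £116,545.50 → penalty = £116,545.50
Interest: £517,980.00 × ((1 + 0.011)^9 − 1) = £517,980.00 × 0.1034697… = £53,595.2193…
Total = £517,980.00 + £116,545.5000 + £53,595.2193… = £688,120.72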